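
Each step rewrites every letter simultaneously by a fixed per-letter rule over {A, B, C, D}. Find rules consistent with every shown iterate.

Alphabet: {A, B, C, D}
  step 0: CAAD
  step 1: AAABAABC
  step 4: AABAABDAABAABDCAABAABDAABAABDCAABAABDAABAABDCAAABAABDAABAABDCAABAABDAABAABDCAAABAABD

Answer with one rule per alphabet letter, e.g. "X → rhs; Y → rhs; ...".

  step 0 ⇒ step 1: CAAD ⇒ A·AAB·AAB·C
    A ↦ AAB
    C ↦ A
    D ↦ C
    B ↦ D  (constrained at step 1)

A->AAB, B->D, C->A, D->C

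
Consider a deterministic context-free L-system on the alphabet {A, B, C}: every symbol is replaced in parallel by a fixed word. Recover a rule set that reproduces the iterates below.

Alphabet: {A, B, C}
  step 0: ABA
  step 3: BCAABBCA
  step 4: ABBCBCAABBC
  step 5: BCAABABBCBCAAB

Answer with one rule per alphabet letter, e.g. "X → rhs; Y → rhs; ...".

  step 4 ⇒ step 5: ABBCBCAABBC ⇒ BC·A·A·B·A·B·BC·BC·A·A·B
    A ↦ BC
    B ↦ A
    C ↦ B

A->BC, B->A, C->B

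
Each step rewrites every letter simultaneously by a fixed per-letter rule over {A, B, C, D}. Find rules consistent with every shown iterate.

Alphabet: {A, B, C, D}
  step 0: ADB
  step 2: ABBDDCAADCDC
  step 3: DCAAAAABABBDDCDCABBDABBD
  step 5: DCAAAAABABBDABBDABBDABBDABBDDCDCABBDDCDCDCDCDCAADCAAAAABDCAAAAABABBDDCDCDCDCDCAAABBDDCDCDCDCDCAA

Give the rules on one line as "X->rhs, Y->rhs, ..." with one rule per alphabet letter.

  step 2 ⇒ step 3: ABBDDCAADCDC ⇒ DC·AA·AA·AB·AB·BD·DC·DC·AB·BD·AB·BD
    A ↦ DC
    B ↦ AA
    C ↦ BD
    D ↦ AB

A->DC, B->AA, C->BD, D->AB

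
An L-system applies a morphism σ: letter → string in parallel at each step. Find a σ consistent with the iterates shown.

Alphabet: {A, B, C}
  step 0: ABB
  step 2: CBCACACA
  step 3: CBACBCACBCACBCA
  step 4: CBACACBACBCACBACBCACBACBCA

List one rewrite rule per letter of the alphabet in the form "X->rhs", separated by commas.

A->CA, B->A, C->CB

  step 3 ⇒ step 4: CBACBCACBCACBCA ⇒ CB·A·CA·CB·A·CB·CA·CB·A·CB·CA·CB·A·CB·CA
    A ↦ CA
    B ↦ A
    C ↦ CB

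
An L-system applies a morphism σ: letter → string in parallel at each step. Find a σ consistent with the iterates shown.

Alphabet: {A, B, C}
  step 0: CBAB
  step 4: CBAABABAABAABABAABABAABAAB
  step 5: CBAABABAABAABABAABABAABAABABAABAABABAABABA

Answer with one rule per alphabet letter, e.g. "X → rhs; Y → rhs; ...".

A->AB, B->A, C->CB

  step 4 ⇒ step 5: CBAABABAABAABABAABABAABAAB ⇒ CB·A·AB·AB·A·AB·A·AB·AB·A·AB·AB·A·AB·A·AB·AB·A·AB·A·AB·AB·A·AB·AB·A
    A ↦ AB
    B ↦ A
    C ↦ CB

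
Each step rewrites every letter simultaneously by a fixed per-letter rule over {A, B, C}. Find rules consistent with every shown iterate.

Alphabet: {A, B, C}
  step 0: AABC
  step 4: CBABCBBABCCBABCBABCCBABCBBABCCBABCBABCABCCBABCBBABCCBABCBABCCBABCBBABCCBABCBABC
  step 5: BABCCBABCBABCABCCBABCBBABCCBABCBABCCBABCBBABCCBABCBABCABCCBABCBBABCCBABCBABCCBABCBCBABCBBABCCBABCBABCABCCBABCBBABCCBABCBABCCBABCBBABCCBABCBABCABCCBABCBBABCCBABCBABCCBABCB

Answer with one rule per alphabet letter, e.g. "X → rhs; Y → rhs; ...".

  step 4 ⇒ step 5: CBABCBBABCCBABCBABCCBABCBBABCCBABCBABCABCCBABCBBABCCBABCBABCCBABCBBABCCBABCBABC ⇒ B·ABC·CB·ABC·B·ABC·ABC·CB·ABC·B·B·ABC·CB·ABC·B·ABC·CB·ABC·B·B·ABC·CB·ABC·B·ABC·ABC·CB·ABC·B·B·ABC·CB·ABC·B·ABC·CB·ABC·B·CB·ABC·B·B·ABC·CB·ABC·B·ABC·ABC·CB·ABC·B·B·ABC·CB·ABC·B·ABC·CB·ABC·B·B·ABC·CB·ABC·B·ABC·ABC·CB·ABC·B·B·ABC·CB·ABC·B·ABC·CB·ABC·B
    A ↦ CB
    B ↦ ABC
    C ↦ B

A->CB, B->ABC, C->B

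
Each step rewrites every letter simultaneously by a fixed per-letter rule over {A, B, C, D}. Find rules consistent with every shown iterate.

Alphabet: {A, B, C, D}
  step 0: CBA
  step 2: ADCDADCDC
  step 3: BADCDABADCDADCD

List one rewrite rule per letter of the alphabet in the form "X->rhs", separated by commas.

  step 2 ⇒ step 3: ADCDADCDC ⇒ B·A·DCD·A·B·A·DCD·A·DCD
    A ↦ B
    C ↦ DCD
    D ↦ A
    B ↦ C  (constrained at step 0)

A->B, B->C, C->DCD, D->A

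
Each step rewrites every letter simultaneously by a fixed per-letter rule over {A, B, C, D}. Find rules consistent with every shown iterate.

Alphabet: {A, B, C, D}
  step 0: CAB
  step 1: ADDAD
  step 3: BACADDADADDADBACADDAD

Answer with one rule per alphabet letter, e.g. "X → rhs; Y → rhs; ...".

  step 0 ⇒ step 1: CAB ⇒ AD·D·AD
    A ↦ D
    B ↦ AD
    C ↦ AD
    D ↦ BAC  (constrained at step 1)

A->D, B->AD, C->AD, D->BAC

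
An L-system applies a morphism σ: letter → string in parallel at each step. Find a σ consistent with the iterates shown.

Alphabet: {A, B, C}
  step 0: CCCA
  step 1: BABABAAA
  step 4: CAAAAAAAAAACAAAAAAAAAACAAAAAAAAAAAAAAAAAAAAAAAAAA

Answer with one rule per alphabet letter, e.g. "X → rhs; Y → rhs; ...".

  step 0 ⇒ step 1: CCCA ⇒ BA·BA·BA·AA
    A ↦ AA
    C ↦ BA
    B ↦ C  (constrained at step 1)

A->AA, B->C, C->BA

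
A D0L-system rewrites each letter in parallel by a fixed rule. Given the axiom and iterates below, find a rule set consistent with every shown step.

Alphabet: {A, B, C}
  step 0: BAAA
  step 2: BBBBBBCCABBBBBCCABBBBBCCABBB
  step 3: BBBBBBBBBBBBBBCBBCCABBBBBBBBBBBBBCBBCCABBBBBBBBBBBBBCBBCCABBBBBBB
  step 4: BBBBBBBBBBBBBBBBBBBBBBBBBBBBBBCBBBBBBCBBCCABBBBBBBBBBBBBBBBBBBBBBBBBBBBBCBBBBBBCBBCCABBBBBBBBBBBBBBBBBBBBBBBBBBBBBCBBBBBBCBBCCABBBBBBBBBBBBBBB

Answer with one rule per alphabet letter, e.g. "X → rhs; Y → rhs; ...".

A->CAB, B->BB, C->BBC

  step 3 ⇒ step 4: BBBBBBBBBBBBBBCBBCCABBBBBBBBBBBBBCBBCCABBBBBBBBBBBBBCBBCCABBBBBBB ⇒ BB·BB·BB·BB·BB·BB·BB·BB·BB·BB·BB·BB·BB·BB·BBC·BB·BB·BBC·BBC·CAB·BB·BB·BB·BB·BB·BB·BB·BB·BB·BB·BB·BB·BB·BBC·BB·BB·BBC·BBC·CAB·BB·BB·BB·BB·BB·BB·BB·BB·BB·BB·BB·BB·BB·BBC·BB·BB·BBC·BBC·CAB·BB·BB·BB·BB·BB·BB·BB
    A ↦ CAB
    B ↦ BB
    C ↦ BBC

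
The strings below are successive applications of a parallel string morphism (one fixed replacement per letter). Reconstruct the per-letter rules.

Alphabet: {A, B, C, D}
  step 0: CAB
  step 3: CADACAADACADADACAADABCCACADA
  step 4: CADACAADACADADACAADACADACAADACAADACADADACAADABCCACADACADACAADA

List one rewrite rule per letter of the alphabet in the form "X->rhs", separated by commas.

A->DA, B->BC, C->CA, D->CAA

  step 3 ⇒ step 4: CADACAADACADADACAADABCCACADA ⇒ CA·DA·CAA·DA·CA·DA·DA·CAA·DA·CA·DA·CAA·DA·CAA·DA·CA·DA·DA·CAA·DA·BC·CA·CA·DA·CA·DA·CAA·DA
    A ↦ DA
    B ↦ BC
    C ↦ CA
    D ↦ CAA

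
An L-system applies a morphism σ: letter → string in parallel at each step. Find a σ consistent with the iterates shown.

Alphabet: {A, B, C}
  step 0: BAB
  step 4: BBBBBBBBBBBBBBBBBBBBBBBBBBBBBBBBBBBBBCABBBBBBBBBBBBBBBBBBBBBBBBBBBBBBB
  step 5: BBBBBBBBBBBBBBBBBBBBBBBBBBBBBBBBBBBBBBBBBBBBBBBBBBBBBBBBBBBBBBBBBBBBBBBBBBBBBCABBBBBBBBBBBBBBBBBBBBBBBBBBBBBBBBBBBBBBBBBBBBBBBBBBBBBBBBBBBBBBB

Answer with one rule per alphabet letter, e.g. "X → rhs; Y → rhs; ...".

  step 4 ⇒ step 5: BBBBBBBBBBBBBBBBBBBBBBBBBBBBBBBBBBBBBCABBBBBBBBBBBBBBBBBBBBBBBBBBBBBBB ⇒ BB·BB·BB·BB·BB·BB·BB·BB·BB·BB·BB·BB·BB·BB·BB·BB·BB·BB·BB·BB·BB·BB·BB·BB·BB·BB·BB·BB·BB·BB·BB·BB·BB·BB·BB·BB·BB·BBB·CAB·BB·BB·BB·BB·BB·BB·BB·BB·BB·BB·BB·BB·BB·BB·BB·BB·BB·BB·BB·BB·BB·BB·BB·BB·BB·BB·BB·BB·BB·BB·BB
    A ↦ CAB
    B ↦ BB
    C ↦ BBB

A->CAB, B->BB, C->BBB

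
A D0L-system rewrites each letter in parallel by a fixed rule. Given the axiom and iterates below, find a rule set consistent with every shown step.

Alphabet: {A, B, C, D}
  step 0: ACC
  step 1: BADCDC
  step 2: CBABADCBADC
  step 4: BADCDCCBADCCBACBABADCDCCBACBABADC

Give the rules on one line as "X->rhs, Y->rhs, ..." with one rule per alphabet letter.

  step 1 ⇒ step 2: BADCDC ⇒ C·BA·BA·DC·BA·DC
    A ↦ BA
    B ↦ C
    C ↦ DC
    D ↦ BA

A->BA, B->C, C->DC, D->BA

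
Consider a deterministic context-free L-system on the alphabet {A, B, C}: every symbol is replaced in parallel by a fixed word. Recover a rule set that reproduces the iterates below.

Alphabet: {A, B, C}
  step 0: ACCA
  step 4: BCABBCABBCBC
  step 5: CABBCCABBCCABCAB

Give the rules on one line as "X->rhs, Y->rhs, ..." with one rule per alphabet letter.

  step 4 ⇒ step 5: BCABBCABBCBC ⇒ C·AB·B·C·C·AB·B·C·C·AB·C·AB
    A ↦ B
    B ↦ C
    C ↦ AB

A->B, B->C, C->AB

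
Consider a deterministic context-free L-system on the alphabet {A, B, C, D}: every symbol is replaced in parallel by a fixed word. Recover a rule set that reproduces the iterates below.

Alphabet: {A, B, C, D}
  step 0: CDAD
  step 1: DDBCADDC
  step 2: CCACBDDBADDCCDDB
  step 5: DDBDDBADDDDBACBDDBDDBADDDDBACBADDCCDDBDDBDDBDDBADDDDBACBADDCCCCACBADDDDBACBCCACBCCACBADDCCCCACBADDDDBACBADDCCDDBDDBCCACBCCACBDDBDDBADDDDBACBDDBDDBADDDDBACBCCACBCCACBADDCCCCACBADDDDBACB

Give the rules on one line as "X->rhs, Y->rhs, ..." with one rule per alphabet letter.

A->ADD, B->ACB, C->DDB, D->C

  step 1 ⇒ step 2: DDBCADDC ⇒ C·C·ACB·DDB·ADD·C·C·DDB
    A ↦ ADD
    B ↦ ACB
    C ↦ DDB
    D ↦ C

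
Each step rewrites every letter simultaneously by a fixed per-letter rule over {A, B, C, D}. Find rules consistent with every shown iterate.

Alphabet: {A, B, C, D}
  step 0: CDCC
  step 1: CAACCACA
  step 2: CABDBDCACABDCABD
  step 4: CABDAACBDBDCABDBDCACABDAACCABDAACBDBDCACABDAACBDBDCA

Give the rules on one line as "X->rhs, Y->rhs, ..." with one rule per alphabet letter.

A->BD, B->A, C->CA, D->AC

  step 1 ⇒ step 2: CAACCACA ⇒ CA·BD·BD·CA·CA·BD·CA·BD
    A ↦ BD
    C ↦ CA
    B ↦ A  (constrained at step 2)
  step 0 ⇒ step 1: CDCC ⇒ CA·AC·CA·CA
    D ↦ AC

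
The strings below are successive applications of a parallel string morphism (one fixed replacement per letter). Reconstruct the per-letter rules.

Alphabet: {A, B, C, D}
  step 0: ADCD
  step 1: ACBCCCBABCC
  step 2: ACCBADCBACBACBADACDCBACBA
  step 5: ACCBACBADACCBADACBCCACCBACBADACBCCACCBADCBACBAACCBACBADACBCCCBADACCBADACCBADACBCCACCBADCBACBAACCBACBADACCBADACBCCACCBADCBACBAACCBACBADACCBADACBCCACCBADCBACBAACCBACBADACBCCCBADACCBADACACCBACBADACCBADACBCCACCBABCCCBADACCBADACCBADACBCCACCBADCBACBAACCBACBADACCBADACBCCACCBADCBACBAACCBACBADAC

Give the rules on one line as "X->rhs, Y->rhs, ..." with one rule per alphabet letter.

A->AC, B->D, C->CBA, D->BCC

  step 1 ⇒ step 2: ACBCCCBABCC ⇒ AC·CBA·D·CBA·CBA·CBA·D·AC·D·CBA·CBA
    A ↦ AC
    B ↦ D
    C ↦ CBA
  step 0 ⇒ step 1: ADCD ⇒ AC·BCC·CBA·BCC
    D ↦ BCC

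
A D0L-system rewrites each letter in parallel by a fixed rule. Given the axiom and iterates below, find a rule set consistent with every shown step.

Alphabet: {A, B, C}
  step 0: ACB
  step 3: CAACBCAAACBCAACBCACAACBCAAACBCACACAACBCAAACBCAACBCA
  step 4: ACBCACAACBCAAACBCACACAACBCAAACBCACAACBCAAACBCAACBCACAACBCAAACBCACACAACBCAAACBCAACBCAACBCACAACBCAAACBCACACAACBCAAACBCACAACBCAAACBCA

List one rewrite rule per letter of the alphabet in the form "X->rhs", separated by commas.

A->CA, B->CAA, C->ACB

  step 3 ⇒ step 4: CAACBCAAACBCAACBCACAACBCAAACBCACACAACBCAAACBCAACBCA ⇒ ACB·CA·CA·ACB·CAA·ACB·CA·CA·CA·ACB·CAA·ACB·CA·CA·ACB·CAA·ACB·CA·ACB·CA·CA·ACB·CAA·ACB·CA·CA·CA·ACB·CAA·ACB·CA·ACB·CA·ACB·CA·CA·ACB·CAA·ACB·CA·CA·CA·ACB·CAA·ACB·CA·CA·ACB·CAA·ACB·CA
    A ↦ CA
    B ↦ CAA
    C ↦ ACB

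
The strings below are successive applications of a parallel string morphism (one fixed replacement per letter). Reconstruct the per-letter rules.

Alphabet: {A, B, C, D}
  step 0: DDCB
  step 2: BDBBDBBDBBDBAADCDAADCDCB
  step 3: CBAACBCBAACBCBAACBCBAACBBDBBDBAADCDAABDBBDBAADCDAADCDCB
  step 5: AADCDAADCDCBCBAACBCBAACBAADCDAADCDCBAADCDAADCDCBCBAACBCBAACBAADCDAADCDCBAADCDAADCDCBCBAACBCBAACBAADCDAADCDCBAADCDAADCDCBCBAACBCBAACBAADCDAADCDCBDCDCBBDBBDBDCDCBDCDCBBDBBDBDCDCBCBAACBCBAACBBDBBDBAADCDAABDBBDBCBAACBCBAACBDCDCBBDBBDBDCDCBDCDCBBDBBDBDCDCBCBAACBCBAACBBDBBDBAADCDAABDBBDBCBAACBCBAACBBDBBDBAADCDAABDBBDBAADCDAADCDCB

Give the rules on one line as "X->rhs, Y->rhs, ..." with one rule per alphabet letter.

  step 2 ⇒ step 3: BDBBDBBDBBDBAADCDAADCDCB ⇒ CB·AA·CB·CB·AA·CB·CB·AA·CB·CB·AA·CB·BDB·BDB·AA·DCD·AA·BDB·BDB·AA·DCD·AA·DCD·CB
    A ↦ BDB
    B ↦ CB
    C ↦ DCD
    D ↦ AA

A->BDB, B->CB, C->DCD, D->AA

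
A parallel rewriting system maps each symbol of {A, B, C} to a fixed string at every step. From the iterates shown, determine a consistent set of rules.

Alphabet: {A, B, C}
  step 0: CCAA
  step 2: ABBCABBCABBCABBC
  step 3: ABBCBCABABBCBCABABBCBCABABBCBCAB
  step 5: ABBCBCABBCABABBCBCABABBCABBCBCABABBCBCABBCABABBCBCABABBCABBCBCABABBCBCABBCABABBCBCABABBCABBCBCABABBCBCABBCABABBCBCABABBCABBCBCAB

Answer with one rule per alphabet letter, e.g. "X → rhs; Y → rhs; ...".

  step 2 ⇒ step 3: ABBCABBCABBCABBC ⇒ AB·BC·BC·AB·AB·BC·BC·AB·AB·BC·BC·AB·AB·BC·BC·AB
    A ↦ AB
    B ↦ BC
    C ↦ AB

A->AB, B->BC, C->AB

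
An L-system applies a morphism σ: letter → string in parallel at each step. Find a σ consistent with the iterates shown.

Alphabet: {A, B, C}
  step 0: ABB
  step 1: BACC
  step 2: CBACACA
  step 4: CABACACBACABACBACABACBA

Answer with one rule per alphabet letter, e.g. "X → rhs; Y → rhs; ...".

A->BA, B->C, C->CA

  step 1 ⇒ step 2: BACC ⇒ C·BA·CA·CA
    A ↦ BA
    B ↦ C
    C ↦ CA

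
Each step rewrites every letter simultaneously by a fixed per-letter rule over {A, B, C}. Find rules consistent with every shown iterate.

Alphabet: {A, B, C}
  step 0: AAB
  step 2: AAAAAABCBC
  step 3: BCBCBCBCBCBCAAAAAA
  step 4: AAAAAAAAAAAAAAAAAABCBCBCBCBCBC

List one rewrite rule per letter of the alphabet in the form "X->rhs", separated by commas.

  step 3 ⇒ step 4: BCBCBCBCBCBCAAAAAA ⇒ AA·A·AA·A·AA·A·AA·A·AA·A·AA·A·BC·BC·BC·BC·BC·BC
    A ↦ BC
    B ↦ AA
    C ↦ A

A->BC, B->AA, C->A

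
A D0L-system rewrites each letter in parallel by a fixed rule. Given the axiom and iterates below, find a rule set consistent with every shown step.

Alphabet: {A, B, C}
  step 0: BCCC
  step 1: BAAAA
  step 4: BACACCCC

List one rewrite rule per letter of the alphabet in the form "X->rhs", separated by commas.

  step 0 ⇒ step 1: BCCC ⇒ BA·A·A·A
    B ↦ BA
    C ↦ A
    A ↦ C  (constrained at step 1)

A->C, B->BA, C->A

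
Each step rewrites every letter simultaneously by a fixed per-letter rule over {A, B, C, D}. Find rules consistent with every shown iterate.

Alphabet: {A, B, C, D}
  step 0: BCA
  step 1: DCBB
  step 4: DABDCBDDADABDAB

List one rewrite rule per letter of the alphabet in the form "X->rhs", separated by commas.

  step 0 ⇒ step 1: BCA ⇒ D·CB·B
    A ↦ B
    B ↦ D
    C ↦ CB
    D ↦ DA  (constrained at step 1)

A->B, B->D, C->CB, D->DA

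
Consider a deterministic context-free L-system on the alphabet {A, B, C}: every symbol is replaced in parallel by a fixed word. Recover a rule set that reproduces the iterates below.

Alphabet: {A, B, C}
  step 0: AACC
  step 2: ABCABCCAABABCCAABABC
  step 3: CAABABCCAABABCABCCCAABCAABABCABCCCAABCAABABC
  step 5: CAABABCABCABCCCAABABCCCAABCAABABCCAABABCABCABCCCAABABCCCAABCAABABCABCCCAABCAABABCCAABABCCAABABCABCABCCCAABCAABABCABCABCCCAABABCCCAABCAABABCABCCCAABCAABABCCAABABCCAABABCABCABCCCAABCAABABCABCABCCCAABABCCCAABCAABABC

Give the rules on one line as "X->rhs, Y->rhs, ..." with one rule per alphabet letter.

  step 2 ⇒ step 3: ABCABCCAABABCCAABABC ⇒ C·AAB·ABC·C·AAB·ABC·ABC·C·C·AAB·C·AAB·ABC·ABC·C·C·AAB·C·AAB·ABC
    A ↦ C
    B ↦ AAB
    C ↦ ABC

A->C, B->AAB, C->ABC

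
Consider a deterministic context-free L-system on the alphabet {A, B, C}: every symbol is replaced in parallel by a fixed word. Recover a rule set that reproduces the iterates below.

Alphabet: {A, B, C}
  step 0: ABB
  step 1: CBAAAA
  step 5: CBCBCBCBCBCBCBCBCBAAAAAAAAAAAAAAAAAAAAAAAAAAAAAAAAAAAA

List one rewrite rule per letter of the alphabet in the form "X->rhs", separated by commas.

  step 0 ⇒ step 1: ABB ⇒ CB·AA·AA
    A ↦ CB
    B ↦ AA
    C ↦ A  (constrained at step 1)

A->CB, B->AA, C->A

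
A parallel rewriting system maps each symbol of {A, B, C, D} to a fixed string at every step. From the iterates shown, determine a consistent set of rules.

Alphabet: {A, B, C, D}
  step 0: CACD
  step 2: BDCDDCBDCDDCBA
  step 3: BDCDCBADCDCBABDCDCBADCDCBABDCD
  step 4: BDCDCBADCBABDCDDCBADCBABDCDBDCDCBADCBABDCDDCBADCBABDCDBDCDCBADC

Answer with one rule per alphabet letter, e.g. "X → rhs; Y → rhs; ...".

A->D, B->BDC, C->BA, D->DC

  step 3 ⇒ step 4: BDCDCBADCDCBABDCDCBADCDCBABDCD ⇒ BDC·DC·BA·DC·BA·BDC·D·DC·BA·DC·BA·BDC·D·BDC·DC·BA·DC·BA·BDC·D·DC·BA·DC·BA·BDC·D·BDC·DC·BA·DC
    A ↦ D
    B ↦ BDC
    C ↦ BA
    D ↦ DC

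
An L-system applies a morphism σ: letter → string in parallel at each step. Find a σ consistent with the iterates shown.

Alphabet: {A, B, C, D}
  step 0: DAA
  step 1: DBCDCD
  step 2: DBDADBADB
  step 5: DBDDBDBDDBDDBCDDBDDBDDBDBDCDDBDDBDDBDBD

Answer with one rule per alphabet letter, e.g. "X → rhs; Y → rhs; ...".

A->CD, B->D, C->A, D->DB

  step 1 ⇒ step 2: DBCDCD ⇒ DB·D·A·DB·A·DB
    B ↦ D
    C ↦ A
    D ↦ DB
  step 0 ⇒ step 1: DAA ⇒ DB·CD·CD
    A ↦ CD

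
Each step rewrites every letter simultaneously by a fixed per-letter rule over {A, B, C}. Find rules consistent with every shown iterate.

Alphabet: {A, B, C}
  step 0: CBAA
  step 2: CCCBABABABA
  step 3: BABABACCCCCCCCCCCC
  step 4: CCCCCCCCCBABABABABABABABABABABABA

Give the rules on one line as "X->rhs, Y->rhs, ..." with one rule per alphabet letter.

  step 3 ⇒ step 4: BABABACCCCCCCCCCCC ⇒ CC·C·CC·C·CC·C·BA·BA·BA·BA·BA·BA·BA·BA·BA·BA·BA·BA
    A ↦ C
    B ↦ CC
    C ↦ BA

A->C, B->CC, C->BA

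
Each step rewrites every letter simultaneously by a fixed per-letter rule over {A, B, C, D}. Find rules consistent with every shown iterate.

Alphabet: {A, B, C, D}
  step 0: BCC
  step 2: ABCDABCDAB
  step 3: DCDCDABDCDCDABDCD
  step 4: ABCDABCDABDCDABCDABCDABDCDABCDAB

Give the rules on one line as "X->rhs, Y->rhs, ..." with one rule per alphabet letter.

A->DC, B->D, C->CD, D->AB

  step 3 ⇒ step 4: DCDCDABDCDCDABDCD ⇒ AB·CD·AB·CD·AB·DC·D·AB·CD·AB·CD·AB·DC·D·AB·CD·AB
    A ↦ DC
    B ↦ D
    C ↦ CD
    D ↦ AB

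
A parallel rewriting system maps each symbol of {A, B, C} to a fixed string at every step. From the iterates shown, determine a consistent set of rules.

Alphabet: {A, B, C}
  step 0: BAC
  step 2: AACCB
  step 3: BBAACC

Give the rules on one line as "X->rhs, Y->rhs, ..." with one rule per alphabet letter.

A->B, B->CC, C->A

  step 2 ⇒ step 3: AACCB ⇒ B·B·A·A·CC
    A ↦ B
    B ↦ CC
    C ↦ A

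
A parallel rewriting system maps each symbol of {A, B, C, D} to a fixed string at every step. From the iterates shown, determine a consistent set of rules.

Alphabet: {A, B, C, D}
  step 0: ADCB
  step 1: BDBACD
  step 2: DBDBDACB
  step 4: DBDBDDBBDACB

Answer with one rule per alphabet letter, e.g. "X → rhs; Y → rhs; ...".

A->BD, B->D, C->AC, D->B

  step 1 ⇒ step 2: BDBACD ⇒ D·B·D·BD·AC·B
    A ↦ BD
    B ↦ D
    C ↦ AC
    D ↦ B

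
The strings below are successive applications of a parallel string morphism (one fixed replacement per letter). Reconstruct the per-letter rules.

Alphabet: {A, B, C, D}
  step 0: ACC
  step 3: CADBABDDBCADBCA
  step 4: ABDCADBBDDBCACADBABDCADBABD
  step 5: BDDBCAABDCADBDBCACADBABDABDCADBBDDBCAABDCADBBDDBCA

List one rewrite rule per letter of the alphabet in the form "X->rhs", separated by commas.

A->BD, B->DB, C->A, D->CA

  step 4 ⇒ step 5: ABDCADBBDDBCACADBABDCADBABD ⇒ BD·DB·CA·A·BD·CA·DB·DB·CA·CA·DB·A·BD·A·BD·CA·DB·BD·DB·CA·A·BD·CA·DB·BD·DB·CA
    A ↦ BD
    B ↦ DB
    C ↦ A
    D ↦ CA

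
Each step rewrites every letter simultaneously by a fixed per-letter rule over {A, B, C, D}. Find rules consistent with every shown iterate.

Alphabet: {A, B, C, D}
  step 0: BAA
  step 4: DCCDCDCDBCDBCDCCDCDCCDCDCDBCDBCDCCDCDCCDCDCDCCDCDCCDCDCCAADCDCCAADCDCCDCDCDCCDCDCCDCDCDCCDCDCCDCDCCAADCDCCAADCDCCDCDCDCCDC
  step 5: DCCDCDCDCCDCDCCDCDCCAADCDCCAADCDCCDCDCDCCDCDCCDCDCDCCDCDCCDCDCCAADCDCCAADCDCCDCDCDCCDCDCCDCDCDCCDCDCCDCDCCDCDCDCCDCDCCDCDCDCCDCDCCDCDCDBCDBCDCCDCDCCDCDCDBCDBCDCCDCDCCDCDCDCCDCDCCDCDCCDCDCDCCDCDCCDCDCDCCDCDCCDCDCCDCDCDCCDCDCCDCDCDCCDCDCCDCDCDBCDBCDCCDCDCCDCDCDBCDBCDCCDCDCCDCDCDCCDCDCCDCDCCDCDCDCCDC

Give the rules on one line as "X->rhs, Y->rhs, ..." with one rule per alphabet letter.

A->DBC, B->AA, C->DC, D->DCC

  step 4 ⇒ step 5: DCCDCDCDBCDBCDCCDCDCCDCDCDBCDBCDCCDCDCCDCDCDCCDCDCCDCDCCAADCDCCAADCDCCDCDCDCCDCDCCDCDCDCCDCDCCDCDCCAADCDCCAADCDCCDCDCDCCDC ⇒ DCC·DC·DC·DCC·DC·DCC·DC·DCC·AA·DC·DCC·AA·DC·DCC·DC·DC·DCC·DC·DCC·DC·DC·DCC·DC·DCC·DC·DCC·AA·DC·DCC·AA·DC·DCC·DC·DC·DCC·DC·DCC·DC·DC·DCC·DC·DCC·DC·DCC·DC·DC·DCC·DC·DCC·DC·DC·DCC·DC·DCC·DC·DC·DBC·DBC·DCC·DC·DCC·DC·DC·DBC·DBC·DCC·DC·DCC·DC·DC·DCC·DC·DCC·DC·DCC·DC·DC·DCC·DC·DCC·DC·DC·DCC·DC·DCC·DC·DCC·DC·DC·DCC·DC·DCC·DC·DC·DCC·DC·DCC·DC·DC·DBC·DBC·DCC·DC·DCC·DC·DC·DBC·DBC·DCC·DC·DCC·DC·DC·DCC·DC·DCC·DC·DCC·DC·DC·DCC·DC
    A ↦ DBC
    B ↦ AA
    C ↦ DC
    D ↦ DCC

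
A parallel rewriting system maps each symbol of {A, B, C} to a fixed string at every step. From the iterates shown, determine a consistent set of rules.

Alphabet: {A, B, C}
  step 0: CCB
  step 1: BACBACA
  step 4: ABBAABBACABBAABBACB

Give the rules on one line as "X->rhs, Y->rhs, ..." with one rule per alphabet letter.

  step 0 ⇒ step 1: CCB ⇒ BAC·BAC·A
    B ↦ A
    C ↦ BAC
    A ↦ B  (constrained at step 1)

A->B, B->A, C->BAC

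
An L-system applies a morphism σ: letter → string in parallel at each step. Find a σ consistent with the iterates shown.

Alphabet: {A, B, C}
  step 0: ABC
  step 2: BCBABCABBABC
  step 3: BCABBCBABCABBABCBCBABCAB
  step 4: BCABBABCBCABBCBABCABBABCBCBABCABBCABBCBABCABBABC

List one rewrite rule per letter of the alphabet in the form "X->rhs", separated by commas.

A->BA, B->BC, C->AB

  step 3 ⇒ step 4: BCABBCBABCABBABCBCBABCAB ⇒ BC·AB·BA·BC·BC·AB·BC·BA·BC·AB·BA·BC·BC·BA·BC·AB·BC·AB·BC·BA·BC·AB·BA·BC
    A ↦ BA
    B ↦ BC
    C ↦ AB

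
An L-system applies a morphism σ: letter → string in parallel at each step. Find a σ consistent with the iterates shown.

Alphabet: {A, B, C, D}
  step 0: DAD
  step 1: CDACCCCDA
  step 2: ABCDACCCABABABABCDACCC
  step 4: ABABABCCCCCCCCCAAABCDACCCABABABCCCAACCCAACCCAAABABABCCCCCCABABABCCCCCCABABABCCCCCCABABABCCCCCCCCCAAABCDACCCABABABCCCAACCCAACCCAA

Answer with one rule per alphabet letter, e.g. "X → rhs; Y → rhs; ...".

A->CCC, B->AA, C->AB, D->CDA

  step 1 ⇒ step 2: CDACCCCDA ⇒ AB·CDA·CCC·AB·AB·AB·AB·CDA·CCC
    A ↦ CCC
    C ↦ AB
    D ↦ CDA
    B ↦ AA  (constrained at step 2)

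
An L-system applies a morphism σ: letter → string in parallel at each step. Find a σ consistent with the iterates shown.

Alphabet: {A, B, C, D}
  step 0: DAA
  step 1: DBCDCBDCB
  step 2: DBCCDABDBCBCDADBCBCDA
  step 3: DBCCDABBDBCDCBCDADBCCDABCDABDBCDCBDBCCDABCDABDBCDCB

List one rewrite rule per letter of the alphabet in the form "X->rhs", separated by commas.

A->DCB, B->CDA, C->B, D->DBC

  step 2 ⇒ step 3: DBCCDABDBCBCDADBCBCDA ⇒ DBC·CDA·B·B·DBC·DCB·CDA·DBC·CDA·B·CDA·B·DBC·DCB·DBC·CDA·B·CDA·B·DBC·DCB
    A ↦ DCB
    B ↦ CDA
    C ↦ B
    D ↦ DBC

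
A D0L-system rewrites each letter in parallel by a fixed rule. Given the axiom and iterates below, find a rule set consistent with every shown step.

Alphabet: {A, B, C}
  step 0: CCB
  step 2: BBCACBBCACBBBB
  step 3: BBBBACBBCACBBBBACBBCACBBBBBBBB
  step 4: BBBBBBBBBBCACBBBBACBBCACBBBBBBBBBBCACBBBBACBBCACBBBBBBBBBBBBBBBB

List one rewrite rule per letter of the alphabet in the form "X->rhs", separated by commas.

  step 3 ⇒ step 4: BBBBACBBCACBBBBACBBCACBBBBBBBB ⇒ BB·BB·BB·BB·BBC·AC·BB·BB·AC·BBC·AC·BB·BB·BB·BB·BBC·AC·BB·BB·AC·BBC·AC·BB·BB·BB·BB·BB·BB·BB·BB
    A ↦ BBC
    B ↦ BB
    C ↦ AC

A->BBC, B->BB, C->AC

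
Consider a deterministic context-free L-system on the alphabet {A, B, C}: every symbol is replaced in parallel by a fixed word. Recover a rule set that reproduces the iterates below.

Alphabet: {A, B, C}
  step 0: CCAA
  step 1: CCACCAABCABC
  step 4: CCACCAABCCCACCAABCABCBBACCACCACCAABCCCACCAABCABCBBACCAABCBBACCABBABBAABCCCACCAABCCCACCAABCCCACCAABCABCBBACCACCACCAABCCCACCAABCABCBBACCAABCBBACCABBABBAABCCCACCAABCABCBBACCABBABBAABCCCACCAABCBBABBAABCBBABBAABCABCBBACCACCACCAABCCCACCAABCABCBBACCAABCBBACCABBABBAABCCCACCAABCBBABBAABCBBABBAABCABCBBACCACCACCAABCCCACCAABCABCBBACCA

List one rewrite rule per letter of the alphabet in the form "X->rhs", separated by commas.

  step 0 ⇒ step 1: CCAA ⇒ CCA·CCA·ABC·ABC
    A ↦ ABC
    C ↦ CCA
    B ↦ BBA  (constrained at step 1)

A->ABC, B->BBA, C->CCA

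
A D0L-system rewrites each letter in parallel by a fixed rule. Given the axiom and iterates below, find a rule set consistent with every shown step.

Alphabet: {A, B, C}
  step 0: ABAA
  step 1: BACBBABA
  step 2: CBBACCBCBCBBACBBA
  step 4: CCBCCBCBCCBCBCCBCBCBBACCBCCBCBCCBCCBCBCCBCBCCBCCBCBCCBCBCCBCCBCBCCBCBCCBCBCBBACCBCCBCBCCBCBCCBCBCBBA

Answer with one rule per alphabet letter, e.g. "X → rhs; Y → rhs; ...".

A->BA, B->CB, C->CCB

  step 1 ⇒ step 2: BACBBABA ⇒ CB·BA·CCB·CB·CB·BA·CB·BA
    A ↦ BA
    B ↦ CB
    C ↦ CCB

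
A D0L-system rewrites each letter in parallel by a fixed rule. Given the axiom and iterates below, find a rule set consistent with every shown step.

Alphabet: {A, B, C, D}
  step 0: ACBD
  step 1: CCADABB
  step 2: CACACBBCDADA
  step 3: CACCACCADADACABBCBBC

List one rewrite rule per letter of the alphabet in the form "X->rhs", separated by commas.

A->C, B->DA, C->CA, D->BB

  step 2 ⇒ step 3: CACACBBCDADA ⇒ CA·C·CA·C·CA·DA·DA·CA·BB·C·BB·C
    A ↦ C
    B ↦ DA
    C ↦ CA
    D ↦ BB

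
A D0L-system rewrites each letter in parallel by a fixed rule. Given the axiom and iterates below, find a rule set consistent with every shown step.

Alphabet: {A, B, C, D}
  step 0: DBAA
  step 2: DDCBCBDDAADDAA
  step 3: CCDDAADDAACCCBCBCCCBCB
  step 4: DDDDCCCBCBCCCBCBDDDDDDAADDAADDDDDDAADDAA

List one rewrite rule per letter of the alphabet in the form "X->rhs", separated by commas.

A->CB, B->AA, C->DD, D->C

  step 3 ⇒ step 4: CCDDAADDAACCCBCBCCCBCB ⇒ DD·DD·C·C·CB·CB·C·C·CB·CB·DD·DD·DD·AA·DD·AA·DD·DD·DD·AA·DD·AA
    A ↦ CB
    B ↦ AA
    C ↦ DD
    D ↦ C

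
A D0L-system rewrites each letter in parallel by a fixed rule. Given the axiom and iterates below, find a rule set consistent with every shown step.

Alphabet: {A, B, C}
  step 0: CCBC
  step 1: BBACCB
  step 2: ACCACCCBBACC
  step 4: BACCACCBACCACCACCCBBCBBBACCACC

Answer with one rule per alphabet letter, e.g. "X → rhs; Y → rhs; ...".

  step 1 ⇒ step 2: BBACCB ⇒ ACC·ACC·C·B·B·ACC
    A ↦ C
    B ↦ ACC
    C ↦ B

A->C, B->ACC, C->B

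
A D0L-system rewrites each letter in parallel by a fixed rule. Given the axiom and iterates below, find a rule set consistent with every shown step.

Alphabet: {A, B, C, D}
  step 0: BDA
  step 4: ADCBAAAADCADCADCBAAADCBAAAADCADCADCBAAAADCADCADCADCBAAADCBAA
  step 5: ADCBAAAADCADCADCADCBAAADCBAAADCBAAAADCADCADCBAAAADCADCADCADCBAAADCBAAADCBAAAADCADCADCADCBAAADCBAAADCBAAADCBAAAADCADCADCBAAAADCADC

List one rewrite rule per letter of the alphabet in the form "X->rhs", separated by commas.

  step 4 ⇒ step 5: ADCBAAAADCADCADCBAAADCBAAAADCADCADCBAAAADCADCADCADCBAAADCBAA ⇒ ADC·BA·A·A·ADC·ADC·ADC·ADC·BA·A·ADC·BA·A·ADC·BA·A·A·ADC·ADC·ADC·BA·A·A·ADC·ADC·ADC·ADC·BA·A·ADC·BA·A·ADC·BA·A·A·ADC·ADC·ADC·ADC·BA·A·ADC·BA·A·ADC·BA·A·ADC·BA·A·A·ADC·ADC·ADC·BA·A·A·ADC·ADC
    A ↦ ADC
    B ↦ A
    C ↦ A
    D ↦ BA

A->ADC, B->A, C->A, D->BA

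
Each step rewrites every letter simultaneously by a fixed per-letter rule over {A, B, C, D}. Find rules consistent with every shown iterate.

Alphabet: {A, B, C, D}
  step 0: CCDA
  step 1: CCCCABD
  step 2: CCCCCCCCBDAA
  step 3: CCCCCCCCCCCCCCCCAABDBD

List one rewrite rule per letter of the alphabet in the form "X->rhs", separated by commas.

A->BD, B->A, C->CC, D->A

  step 2 ⇒ step 3: CCCCCCCCBDAA ⇒ CC·CC·CC·CC·CC·CC·CC·CC·A·A·BD·BD
    A ↦ BD
    B ↦ A
    C ↦ CC
    D ↦ A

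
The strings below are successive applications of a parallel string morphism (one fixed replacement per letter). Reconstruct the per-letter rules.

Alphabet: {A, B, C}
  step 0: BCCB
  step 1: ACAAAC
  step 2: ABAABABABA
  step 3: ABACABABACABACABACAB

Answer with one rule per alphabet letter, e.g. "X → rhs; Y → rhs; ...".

  step 2 ⇒ step 3: ABAABABABA ⇒ AB·AC·AB·AB·AC·AB·AC·AB·AC·AB
    A ↦ AB
    B ↦ AC
  step 0 ⇒ step 1: BCCB ⇒ AC·A·A·AC
    C ↦ A

A->AB, B->AC, C->A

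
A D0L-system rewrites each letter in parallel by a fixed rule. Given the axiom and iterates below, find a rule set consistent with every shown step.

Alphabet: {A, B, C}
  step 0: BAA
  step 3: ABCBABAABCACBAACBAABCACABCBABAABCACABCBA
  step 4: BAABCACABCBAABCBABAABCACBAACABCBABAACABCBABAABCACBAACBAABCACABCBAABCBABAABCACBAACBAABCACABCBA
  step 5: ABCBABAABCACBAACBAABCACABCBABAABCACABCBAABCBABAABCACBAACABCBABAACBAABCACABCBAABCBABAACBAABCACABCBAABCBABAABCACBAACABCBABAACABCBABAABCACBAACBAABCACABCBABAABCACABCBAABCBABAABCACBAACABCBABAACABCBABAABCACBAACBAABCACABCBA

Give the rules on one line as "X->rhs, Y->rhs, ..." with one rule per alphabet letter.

  step 4 ⇒ step 5: BAABCACABCBAABCBABAABCACBAACABCBABAACABCBABAABCACBAACBAABCACABCBAABCBABAABCACBAACBAABCACABCBA ⇒ ABC·BA·BA·ABC·AC·BA·AC·BA·ABC·AC·ABC·BA·BA·ABC·AC·ABC·BA·ABC·BA·BA·ABC·AC·BA·AC·ABC·BA·BA·AC·BA·ABC·AC·ABC·BA·ABC·BA·BA·AC·BA·ABC·AC·ABC·BA·ABC·BA·BA·ABC·AC·BA·AC·ABC·BA·BA·AC·ABC·BA·BA·ABC·AC·BA·AC·BA·ABC·AC·ABC·BA·BA·ABC·AC·ABC·BA·ABC·BA·BA·ABC·AC·BA·AC·ABC·BA·BA·AC·ABC·BA·BA·ABC·AC·BA·AC·BA·ABC·AC·ABC·BA
    A ↦ BA
    B ↦ ABC
    C ↦ AC

A->BA, B->ABC, C->AC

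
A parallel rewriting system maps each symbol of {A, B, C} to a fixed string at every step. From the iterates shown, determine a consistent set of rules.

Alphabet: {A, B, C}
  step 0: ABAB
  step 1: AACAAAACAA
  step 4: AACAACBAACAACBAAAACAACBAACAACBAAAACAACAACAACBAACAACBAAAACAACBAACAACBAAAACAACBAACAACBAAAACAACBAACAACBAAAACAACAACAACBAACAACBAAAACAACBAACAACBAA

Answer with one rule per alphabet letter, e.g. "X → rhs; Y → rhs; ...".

A->AAC, B->AA, C->B

  step 0 ⇒ step 1: ABAB ⇒ AAC·AA·AAC·AA
    A ↦ AAC
    B ↦ AA
    C ↦ B  (constrained at step 1)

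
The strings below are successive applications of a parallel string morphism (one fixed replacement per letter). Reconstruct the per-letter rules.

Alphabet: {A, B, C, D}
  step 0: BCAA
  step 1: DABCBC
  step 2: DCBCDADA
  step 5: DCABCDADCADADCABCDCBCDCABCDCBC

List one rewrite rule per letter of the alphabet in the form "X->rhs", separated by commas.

  step 1 ⇒ step 2: DABCBC ⇒ DC·BC·D·A·D·A
    A ↦ BC
    B ↦ D
    C ↦ A
    D ↦ DC

A->BC, B->D, C->A, D->DC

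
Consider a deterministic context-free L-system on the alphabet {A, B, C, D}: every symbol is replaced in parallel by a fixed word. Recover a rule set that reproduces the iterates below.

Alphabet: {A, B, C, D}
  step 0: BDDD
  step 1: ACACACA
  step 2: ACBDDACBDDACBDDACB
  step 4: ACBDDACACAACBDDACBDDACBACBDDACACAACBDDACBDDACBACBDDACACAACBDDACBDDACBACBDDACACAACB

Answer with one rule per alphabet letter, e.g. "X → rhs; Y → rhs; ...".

A->ACB, B->A, C->DD, D->CA

  step 1 ⇒ step 2: ACACACA ⇒ ACB·DD·ACB·DD·ACB·DD·ACB
    A ↦ ACB
    C ↦ DD
  step 0 ⇒ step 1: BDDD ⇒ A·CA·CA·CA
    B ↦ A
  step 0 ⇒ step 1: BDDD ⇒ A·CA·CA·CA
    D ↦ CA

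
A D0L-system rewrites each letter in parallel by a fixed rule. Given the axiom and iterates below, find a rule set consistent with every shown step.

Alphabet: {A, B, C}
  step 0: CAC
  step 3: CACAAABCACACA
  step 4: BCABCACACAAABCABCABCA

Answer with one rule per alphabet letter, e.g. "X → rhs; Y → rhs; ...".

A->CA, B->AA, C->B

  step 3 ⇒ step 4: CACAAABCACACA ⇒ B·CA·B·CA·CA·CA·AA·B·CA·B·CA·B·CA
    A ↦ CA
    B ↦ AA
    C ↦ B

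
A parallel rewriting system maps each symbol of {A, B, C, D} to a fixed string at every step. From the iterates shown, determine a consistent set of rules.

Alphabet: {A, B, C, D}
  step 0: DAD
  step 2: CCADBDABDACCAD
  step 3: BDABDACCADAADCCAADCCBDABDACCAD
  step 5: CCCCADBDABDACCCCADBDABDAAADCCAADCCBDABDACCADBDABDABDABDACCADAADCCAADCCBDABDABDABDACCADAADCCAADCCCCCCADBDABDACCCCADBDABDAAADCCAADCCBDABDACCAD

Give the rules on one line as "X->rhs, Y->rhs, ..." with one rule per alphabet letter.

  step 2 ⇒ step 3: CCADBDABDACCAD ⇒ BDA·BDA·CC·AD·A·AD·CC·A·AD·CC·BDA·BDA·CC·AD
    A ↦ CC
    B ↦ A
    C ↦ BDA
    D ↦ AD

A->CC, B->A, C->BDA, D->AD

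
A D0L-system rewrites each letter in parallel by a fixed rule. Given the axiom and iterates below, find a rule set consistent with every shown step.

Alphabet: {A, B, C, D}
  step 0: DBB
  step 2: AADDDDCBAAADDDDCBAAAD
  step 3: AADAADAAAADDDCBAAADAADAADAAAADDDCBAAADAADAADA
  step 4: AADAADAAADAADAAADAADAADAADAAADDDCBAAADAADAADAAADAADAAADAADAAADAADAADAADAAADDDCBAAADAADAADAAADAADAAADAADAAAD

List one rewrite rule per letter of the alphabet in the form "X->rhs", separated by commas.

A->AAD, B->CBA, C->DDD, D->A

  step 3 ⇒ step 4: AADAADAAAADDDCBAAADAADAADAAAADDDCBAAADAADAADA ⇒ AAD·AAD·A·AAD·AAD·A·AAD·AAD·AAD·AAD·A·A·A·DDD·CBA·AAD·AAD·AAD·A·AAD·AAD·A·AAD·AAD·A·AAD·AAD·AAD·AAD·A·A·A·DDD·CBA·AAD·AAD·AAD·A·AAD·AAD·A·AAD·AAD·A·AAD
    A ↦ AAD
    B ↦ CBA
    C ↦ DDD
    D ↦ A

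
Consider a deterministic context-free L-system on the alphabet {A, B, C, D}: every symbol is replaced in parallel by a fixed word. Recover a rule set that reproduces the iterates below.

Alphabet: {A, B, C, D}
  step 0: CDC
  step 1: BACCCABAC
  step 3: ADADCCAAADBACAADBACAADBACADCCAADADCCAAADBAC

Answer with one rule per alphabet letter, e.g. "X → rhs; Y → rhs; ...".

A->AD, B->A, C->BAC, D->CCA

  step 0 ⇒ step 1: CDC ⇒ BAC·CCA·BAC
    C ↦ BAC
    D ↦ CCA
    A ↦ AD  (constrained at step 1)
    B ↦ A  (constrained at step 1)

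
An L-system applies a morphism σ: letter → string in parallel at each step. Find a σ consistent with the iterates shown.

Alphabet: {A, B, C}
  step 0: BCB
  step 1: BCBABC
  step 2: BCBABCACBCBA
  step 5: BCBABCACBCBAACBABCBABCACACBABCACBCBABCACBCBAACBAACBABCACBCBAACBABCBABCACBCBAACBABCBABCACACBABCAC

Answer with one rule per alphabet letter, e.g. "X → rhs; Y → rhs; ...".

  step 1 ⇒ step 2: BCBABC ⇒ BC·BA·BC·AC·BC·BA
    A ↦ AC
    B ↦ BC
    C ↦ BA

A->AC, B->BC, C->BA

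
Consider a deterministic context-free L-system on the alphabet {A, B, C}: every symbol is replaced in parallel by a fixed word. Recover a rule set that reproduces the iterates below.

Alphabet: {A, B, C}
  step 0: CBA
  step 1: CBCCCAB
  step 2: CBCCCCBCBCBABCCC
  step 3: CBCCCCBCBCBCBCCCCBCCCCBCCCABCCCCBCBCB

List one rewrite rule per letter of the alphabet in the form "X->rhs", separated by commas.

A->AB, B->CCC, C->CB

  step 2 ⇒ step 3: CBCCCCBCBCBABCCC ⇒ CB·CCC·CB·CB·CB·CB·CCC·CB·CCC·CB·CCC·AB·CCC·CB·CB·CB
    A ↦ AB
    B ↦ CCC
    C ↦ CB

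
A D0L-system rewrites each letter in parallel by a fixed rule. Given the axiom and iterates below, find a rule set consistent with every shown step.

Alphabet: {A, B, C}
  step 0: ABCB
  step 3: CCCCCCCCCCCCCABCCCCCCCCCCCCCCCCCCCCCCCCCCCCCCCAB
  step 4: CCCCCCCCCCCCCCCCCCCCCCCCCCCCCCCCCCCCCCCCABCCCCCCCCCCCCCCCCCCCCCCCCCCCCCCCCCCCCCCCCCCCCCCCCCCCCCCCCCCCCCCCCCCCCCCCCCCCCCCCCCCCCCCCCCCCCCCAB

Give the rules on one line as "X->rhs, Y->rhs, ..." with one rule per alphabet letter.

  step 3 ⇒ step 4: CCCCCCCCCCCCCABCCCCCCCCCCCCCCCCCCCCCCCCCCCCCCCAB ⇒ CCC·CCC·CCC·CCC·CCC·CCC·CCC·CCC·CCC·CCC·CCC·CCC·CCC·C·AB·CCC·CCC·CCC·CCC·CCC·CCC·CCC·CCC·CCC·CCC·CCC·CCC·CCC·CCC·CCC·CCC·CCC·CCC·CCC·CCC·CCC·CCC·CCC·CCC·CCC·CCC·CCC·CCC·CCC·CCC·CCC·C·AB
    A ↦ C
    B ↦ AB
    C ↦ CCC

A->C, B->AB, C->CCC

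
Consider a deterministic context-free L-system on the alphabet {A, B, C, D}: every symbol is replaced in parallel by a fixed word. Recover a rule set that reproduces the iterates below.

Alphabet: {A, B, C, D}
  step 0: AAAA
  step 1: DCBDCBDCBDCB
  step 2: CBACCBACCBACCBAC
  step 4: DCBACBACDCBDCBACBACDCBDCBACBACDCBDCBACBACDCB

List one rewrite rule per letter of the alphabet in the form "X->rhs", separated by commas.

A->DCB, B->C, C->A, D->CB

  step 1 ⇒ step 2: DCBDCBDCBDCB ⇒ CB·A·C·CB·A·C·CB·A·C·CB·A·C
    B ↦ C
    C ↦ A
    D ↦ CB
  step 0 ⇒ step 1: AAAA ⇒ DCB·DCB·DCB·DCB
    A ↦ DCB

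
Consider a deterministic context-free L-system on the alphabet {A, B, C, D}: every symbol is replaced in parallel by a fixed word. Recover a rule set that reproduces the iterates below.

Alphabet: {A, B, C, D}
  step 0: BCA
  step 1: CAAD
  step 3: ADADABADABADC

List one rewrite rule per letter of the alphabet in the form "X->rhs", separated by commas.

  step 0 ⇒ step 1: BCA ⇒ C·A·AD
    A ↦ AD
    B ↦ C
    C ↦ A
    D ↦ AB  (constrained at step 1)

A->AD, B->C, C->A, D->AB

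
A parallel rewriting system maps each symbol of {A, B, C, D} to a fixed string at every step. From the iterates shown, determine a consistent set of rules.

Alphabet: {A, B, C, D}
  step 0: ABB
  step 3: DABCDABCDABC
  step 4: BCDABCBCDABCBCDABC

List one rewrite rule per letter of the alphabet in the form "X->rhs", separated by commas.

A->C, B->DA, C->BC, D->B

  step 3 ⇒ step 4: DABCDABCDABC ⇒ B·C·DA·BC·B·C·DA·BC·B·C·DA·BC
    A ↦ C
    B ↦ DA
    C ↦ BC
    D ↦ B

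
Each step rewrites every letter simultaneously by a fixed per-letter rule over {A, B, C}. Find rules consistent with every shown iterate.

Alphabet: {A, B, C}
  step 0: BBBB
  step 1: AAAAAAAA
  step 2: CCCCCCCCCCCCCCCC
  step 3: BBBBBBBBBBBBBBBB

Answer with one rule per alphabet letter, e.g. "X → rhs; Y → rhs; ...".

A->CC, B->AA, C->B

  step 2 ⇒ step 3: CCCCCCCCCCCCCCCC ⇒ B·B·B·B·B·B·B·B·B·B·B·B·B·B·B·B
    C ↦ B
  step 1 ⇒ step 2: AAAAAAAA ⇒ CC·CC·CC·CC·CC·CC·CC·CC
    A ↦ CC
  step 0 ⇒ step 1: BBBB ⇒ AA·AA·AA·AA
    B ↦ AA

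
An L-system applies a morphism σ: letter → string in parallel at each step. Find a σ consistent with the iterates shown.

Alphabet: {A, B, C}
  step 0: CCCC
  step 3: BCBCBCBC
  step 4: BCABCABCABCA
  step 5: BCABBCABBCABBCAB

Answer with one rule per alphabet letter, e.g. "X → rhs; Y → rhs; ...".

  step 4 ⇒ step 5: BCABCABCABCA ⇒ BC·A·B·BC·A·B·BC·A·B·BC·A·B
    A ↦ B
    B ↦ BC
    C ↦ A

A->B, B->BC, C->A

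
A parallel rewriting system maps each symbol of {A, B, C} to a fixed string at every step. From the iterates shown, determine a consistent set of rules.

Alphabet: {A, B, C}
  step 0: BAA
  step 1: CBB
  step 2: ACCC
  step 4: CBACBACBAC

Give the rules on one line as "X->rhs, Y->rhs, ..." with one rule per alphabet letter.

  step 1 ⇒ step 2: CBB ⇒ AC·C·C
    B ↦ C
    C ↦ AC
  step 0 ⇒ step 1: BAA ⇒ C·B·B
    A ↦ B

A->B, B->C, C->AC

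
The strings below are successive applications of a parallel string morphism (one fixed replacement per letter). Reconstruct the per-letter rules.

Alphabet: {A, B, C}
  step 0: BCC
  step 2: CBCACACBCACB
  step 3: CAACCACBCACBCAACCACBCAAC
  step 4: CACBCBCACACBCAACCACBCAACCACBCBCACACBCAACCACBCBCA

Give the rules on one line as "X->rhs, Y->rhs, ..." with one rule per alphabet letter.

  step 3 ⇒ step 4: CAACCACBCACBCAACCACBCAAC ⇒ CA·CB·CB·CA·CA·CB·CA·AC·CA·CB·CA·AC·CA·CB·CB·CA·CA·CB·CA·AC·CA·CB·CB·CA
    A ↦ CB
    B ↦ AC
    C ↦ CA

A->CB, B->AC, C->CA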